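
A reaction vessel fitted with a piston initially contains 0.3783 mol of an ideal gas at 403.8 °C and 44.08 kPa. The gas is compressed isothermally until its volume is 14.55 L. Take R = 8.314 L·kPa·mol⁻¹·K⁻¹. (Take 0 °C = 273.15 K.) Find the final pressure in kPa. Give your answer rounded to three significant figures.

P₂ ≈ 146 kPa

Convert: T₁ = 677.0 K.
From PV = nRT: V₁ = nRT₁/P₁ = 48.30 L.
Isothermal, so P V is constant: T₂ = T₁; P₂ = P₁·(V₁/V₂) = 146.3 kPa.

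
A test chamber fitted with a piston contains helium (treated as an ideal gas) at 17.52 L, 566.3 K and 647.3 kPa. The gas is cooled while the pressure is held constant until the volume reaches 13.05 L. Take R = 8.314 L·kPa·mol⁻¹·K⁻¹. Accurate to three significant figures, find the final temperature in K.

T₂ ≈ 422 K

P constant ⇒ V ∝ T: P₂ = P₁; T₂ = T₁·(V₂/V₁) = 421.8 K.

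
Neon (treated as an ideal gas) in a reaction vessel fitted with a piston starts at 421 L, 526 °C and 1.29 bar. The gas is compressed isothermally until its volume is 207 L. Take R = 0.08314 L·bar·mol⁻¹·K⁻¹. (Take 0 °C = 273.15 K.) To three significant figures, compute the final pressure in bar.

Convert: T₁ = 799.1 K.
Isothermal, so P V is constant: T₂ = T₁; P₂ = P₁·(V₁/V₂) = 2.624 bar.

P₂ ≈ 2.62 bar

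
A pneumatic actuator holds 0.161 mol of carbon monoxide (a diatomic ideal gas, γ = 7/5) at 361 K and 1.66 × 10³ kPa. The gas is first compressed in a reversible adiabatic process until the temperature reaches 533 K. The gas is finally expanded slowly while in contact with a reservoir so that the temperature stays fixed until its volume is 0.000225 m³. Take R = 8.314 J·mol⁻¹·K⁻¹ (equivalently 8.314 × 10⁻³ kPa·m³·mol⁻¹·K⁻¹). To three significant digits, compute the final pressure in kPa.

P₃ ≈ 3.17e+03 kPa

From PV = nRT: V₁ = nRT₁/P₁ = 0.0002911 m³.
Reversible adiabatic, γ = 7/5: P₂ = P₁·(T₂/T₁)^(γ/(γ−1)) = 6492 kPa; V₂ = V₁·(T₁/T₂)^(1/(γ−1)) = 0.0001099 m³.
Isothermal, so P V is constant: T₃ = T₂; P₃ = P₂·(V₂/V₃) = 3171 kPa.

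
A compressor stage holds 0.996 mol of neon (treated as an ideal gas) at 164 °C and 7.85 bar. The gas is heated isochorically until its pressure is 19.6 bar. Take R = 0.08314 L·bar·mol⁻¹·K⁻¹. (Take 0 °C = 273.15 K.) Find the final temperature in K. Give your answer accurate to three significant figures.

T₂ ≈ 1.09e+03 K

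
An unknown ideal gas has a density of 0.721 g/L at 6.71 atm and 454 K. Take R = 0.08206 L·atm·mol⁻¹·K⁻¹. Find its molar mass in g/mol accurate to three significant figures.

M ≈ 4.00 g/mol

ρ = PM/(RT) ⇒ M = ρRT/P = (0.721 × 0.08206 × 454.0) / 6.71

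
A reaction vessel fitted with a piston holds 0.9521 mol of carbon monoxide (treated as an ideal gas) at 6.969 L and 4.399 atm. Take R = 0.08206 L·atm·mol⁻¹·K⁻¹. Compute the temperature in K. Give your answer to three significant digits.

T ≈ 392 K

PV = nRT ⇒ T = PV/(nR) = (4.399 × 6.969) / (0.9521 × 0.08206)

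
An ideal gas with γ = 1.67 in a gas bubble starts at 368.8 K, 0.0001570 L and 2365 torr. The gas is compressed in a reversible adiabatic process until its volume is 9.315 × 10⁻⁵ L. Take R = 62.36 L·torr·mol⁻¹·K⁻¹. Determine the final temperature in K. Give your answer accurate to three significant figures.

Adiabatic (γ = 1.67), T V^(γ−1) and P V^γ constant: T₂ = T₁·(V₁/V₂)^(γ−1) = 523.2 K; P₂ = P₁·(V₁/V₂)^γ = 5655 torr.

T₂ ≈ 523 K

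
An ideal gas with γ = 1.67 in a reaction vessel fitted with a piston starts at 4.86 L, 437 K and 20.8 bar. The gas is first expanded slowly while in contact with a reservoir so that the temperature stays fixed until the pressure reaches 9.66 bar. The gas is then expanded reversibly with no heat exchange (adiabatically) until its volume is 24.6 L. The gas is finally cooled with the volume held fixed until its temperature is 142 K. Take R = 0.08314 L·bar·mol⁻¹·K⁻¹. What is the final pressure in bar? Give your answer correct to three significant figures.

P₄ ≈ 1.34 bar

T constant ⇒ Boyle's law P V = const: T₂ = T₁; V₂ = V₁·(P₁/P₂) = 10.46 L.
Adiabatic (γ = 1.67), T V^(γ−1) and P V^γ constant: T₃ = T₂·(V₂/V₃)^(γ−1) = 246.5 K; P₃ = P₂·(V₂/V₃)^γ = 2.318 bar.
Isochoric, so P/T is constant: V₄ = V₃; P₄ = P₃·(T₄/T₃) = 1.335 bar.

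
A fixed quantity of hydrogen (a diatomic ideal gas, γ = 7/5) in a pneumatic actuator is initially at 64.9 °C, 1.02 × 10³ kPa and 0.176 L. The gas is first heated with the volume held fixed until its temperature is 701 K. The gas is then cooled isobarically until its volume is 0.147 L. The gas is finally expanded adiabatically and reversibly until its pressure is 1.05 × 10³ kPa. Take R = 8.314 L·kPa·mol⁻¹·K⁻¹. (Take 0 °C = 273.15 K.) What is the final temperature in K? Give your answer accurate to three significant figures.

T₄ ≈ 479 K

Convert: T₁ = 338.0 K.
V constant ⇒ P ∝ T: V₂ = V₁; P₂ = P₁·(T₂/T₁) = 2115 kPa.
Isobaric, so V/T is constant: P₃ = P₂; T₃ = T₂·(V₃/V₂) = 585.5 K.
Adiabatic (γ = 7/5), T V^(γ−1) and P V^γ constant: T₄ = T₃·(P₄/P₃)^((γ−1)/γ) = 479.3 K; V₄ = V₃·(P₃/P₄)^(1/γ) = 0.2424 L.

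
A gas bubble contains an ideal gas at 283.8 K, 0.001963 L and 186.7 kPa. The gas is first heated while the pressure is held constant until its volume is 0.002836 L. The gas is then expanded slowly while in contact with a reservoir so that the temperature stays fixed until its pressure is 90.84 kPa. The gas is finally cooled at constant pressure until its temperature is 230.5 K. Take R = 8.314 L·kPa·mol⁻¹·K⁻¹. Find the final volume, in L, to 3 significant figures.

Isobaric, so V/T is constant: P₂ = P₁; T₂ = T₁·(V₂/V₁) = 410.0 K.
Isothermal, so P V is constant: T₃ = T₂; V₃ = V₂·(P₂/P₃) = 0.005829 L.
P constant ⇒ V ∝ T: P₄ = P₃; V₄ = V₃·(T₄/T₃) = 0.003277 L.

V₄ ≈ 0.00328 L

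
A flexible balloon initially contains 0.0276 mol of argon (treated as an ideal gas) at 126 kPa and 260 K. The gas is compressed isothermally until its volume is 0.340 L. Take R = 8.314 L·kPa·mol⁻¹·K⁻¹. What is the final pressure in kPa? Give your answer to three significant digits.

From PV = nRT: V₁ = nRT₁/P₁ = 0.4735 L.
T constant ⇒ Boyle's law P V = const: T₂ = T₁; P₂ = P₁·(V₁/V₂) = 175.5 kPa.

P₂ ≈ 175 kPa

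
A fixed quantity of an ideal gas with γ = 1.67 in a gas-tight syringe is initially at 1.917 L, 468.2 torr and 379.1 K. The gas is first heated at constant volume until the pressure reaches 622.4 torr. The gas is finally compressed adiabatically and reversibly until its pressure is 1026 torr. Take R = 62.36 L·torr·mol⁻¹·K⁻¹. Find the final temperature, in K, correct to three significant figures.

T₃ ≈ 616 K

Isochoric, so P/T is constant: V₂ = V₁; T₂ = T₁·(P₂/P₁) = 504.0 K.
Adiabatic (γ = 1.67), T V^(γ−1) and P V^γ constant: T₃ = T₂·(P₃/P₂)^((γ−1)/γ) = 615.9 K; V₃ = V₂·(P₂/P₃)^(1/γ) = 1.421 L.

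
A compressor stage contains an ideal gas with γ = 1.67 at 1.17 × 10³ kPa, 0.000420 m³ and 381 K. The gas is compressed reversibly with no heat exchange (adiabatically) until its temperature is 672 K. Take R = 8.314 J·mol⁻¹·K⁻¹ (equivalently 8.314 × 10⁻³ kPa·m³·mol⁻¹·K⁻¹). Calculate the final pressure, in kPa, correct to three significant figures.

Reversible adiabatic, γ = 1.67: P₂ = P₁·(T₂/T₁)^(γ/(γ−1)) = 4813 kPa; V₂ = V₁·(T₁/T₂)^(1/(γ−1)) = 0.0001801 m³.

P₂ ≈ 4.81e+03 kPa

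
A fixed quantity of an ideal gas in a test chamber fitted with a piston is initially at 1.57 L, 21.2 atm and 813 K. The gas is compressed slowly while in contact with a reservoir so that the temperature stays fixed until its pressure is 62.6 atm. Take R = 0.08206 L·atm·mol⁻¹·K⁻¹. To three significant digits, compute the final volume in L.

Isothermal, so P V is constant: T₂ = T₁; V₂ = V₁·(P₁/P₂) = 0.5317 L.

V₂ ≈ 0.532 L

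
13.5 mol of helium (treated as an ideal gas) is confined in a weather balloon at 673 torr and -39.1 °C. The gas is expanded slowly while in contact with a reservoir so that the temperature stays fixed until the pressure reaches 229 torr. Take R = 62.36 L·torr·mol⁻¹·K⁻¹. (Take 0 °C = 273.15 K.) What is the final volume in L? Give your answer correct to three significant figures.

Convert: T₁ = 234.0 K.
From PV = nRT: V₁ = nRT₁/P₁ = 292.8 L.
T constant ⇒ Boyle's law P V = const: T₂ = T₁; V₂ = V₁·(P₁/P₂) = 860.4 L.

V₂ ≈ 860 L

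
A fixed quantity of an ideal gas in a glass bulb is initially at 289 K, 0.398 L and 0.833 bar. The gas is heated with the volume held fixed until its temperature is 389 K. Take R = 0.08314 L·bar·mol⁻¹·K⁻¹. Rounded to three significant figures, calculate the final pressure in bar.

Isochoric, so P/T is constant: V₂ = V₁; P₂ = P₁·(T₂/T₁) = 1.121 bar.

P₂ ≈ 1.12 bar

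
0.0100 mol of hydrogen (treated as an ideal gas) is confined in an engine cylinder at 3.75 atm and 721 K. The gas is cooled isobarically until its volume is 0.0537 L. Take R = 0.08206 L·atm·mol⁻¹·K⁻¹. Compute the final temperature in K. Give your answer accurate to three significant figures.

From PV = nRT: V₁ = nRT₁/P₁ = 0.1578 L.
P constant ⇒ V ∝ T: P₂ = P₁; T₂ = T₁·(V₂/V₁) = 245.4 K.

T₂ ≈ 245 K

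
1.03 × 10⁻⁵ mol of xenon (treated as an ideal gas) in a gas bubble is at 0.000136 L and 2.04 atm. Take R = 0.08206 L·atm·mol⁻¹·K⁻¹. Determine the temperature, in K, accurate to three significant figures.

T ≈ 328 K

PV = nRT ⇒ T = PV/(nR) = (2.04 × 0.000136) / (1.03e-05 × 0.08206)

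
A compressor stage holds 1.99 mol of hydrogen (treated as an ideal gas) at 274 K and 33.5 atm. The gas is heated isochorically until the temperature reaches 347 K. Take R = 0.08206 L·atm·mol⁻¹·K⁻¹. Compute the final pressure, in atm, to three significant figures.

From PV = nRT: V₁ = nRT₁/P₁ = 1.336 L.
V constant ⇒ P ∝ T: V₂ = V₁; P₂ = P₁·(T₂/T₁) = 42.43 atm.

P₂ ≈ 42.4 atm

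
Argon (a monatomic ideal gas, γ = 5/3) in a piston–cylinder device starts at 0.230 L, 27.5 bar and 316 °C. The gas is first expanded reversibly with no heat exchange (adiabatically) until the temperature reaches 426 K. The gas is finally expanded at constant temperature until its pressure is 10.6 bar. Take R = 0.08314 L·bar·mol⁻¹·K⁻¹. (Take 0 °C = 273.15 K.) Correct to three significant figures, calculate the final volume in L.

V₃ ≈ 0.431 L

Convert: T₁ = 589.1 K.
Reversible adiabatic, γ = 5/3: P₂ = P₁·(T₂/T₁)^(γ/(γ−1)) = 12.23 bar; V₂ = V₁·(T₁/T₂)^(1/(γ−1)) = 0.3741 L.
T constant ⇒ Boyle's law P V = const: T₃ = T₂; V₃ = V₂·(P₂/P₃) = 0.4315 L.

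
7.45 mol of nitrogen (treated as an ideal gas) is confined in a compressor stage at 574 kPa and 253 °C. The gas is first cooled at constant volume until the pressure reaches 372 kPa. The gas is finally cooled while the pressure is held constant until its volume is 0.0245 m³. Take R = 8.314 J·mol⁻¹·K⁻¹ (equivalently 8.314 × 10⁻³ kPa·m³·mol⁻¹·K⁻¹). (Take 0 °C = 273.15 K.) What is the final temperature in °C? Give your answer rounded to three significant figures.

Convert: T₁ = 526.1 K.
From PV = nRT: V₁ = nRT₁/P₁ = 0.05678 m³.
V constant ⇒ P ∝ T: V₂ = V₁; T₂ = T₁·(P₂/P₁) = 341.0 K.
P constant ⇒ V ∝ T: P₃ = P₂; T₃ = T₂·(V₃/V₂) = 147.1 K.

T₃ ≈ -126 °C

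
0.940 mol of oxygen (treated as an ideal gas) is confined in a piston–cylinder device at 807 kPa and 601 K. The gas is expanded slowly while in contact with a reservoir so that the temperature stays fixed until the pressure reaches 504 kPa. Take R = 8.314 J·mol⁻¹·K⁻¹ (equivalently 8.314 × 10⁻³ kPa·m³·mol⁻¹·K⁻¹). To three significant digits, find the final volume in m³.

V₂ ≈ 0.00932 m³

From PV = nRT: V₁ = nRT₁/P₁ = 0.005820 m³.
T constant ⇒ Boyle's law P V = const: T₂ = T₁; V₂ = V₁·(P₁/P₂) = 0.009319 m³.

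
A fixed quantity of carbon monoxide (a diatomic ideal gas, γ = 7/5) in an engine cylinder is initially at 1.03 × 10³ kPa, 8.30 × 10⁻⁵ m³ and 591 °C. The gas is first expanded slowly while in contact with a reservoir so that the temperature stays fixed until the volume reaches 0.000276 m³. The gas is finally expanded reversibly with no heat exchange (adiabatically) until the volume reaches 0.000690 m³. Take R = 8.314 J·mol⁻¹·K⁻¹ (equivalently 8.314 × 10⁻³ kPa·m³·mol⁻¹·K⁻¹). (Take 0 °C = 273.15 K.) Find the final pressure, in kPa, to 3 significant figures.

P₃ ≈ 85.9 kPa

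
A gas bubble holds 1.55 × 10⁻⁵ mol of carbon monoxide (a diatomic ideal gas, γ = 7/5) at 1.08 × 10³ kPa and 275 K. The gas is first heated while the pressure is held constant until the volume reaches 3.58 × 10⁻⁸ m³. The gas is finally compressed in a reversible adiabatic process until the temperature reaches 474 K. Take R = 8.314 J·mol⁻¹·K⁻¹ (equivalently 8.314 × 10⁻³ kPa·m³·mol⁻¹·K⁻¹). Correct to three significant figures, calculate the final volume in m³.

From PV = nRT: V₁ = nRT₁/P₁ = 3.281e-08 m³.
P constant ⇒ V ∝ T: P₂ = P₁; T₂ = T₁·(V₂/V₁) = 300.0 K.
Adiabatic (γ = 7/5), T V^(γ−1) and P V^γ constant: P₃ = P₂·(T₃/T₂)^(γ/(γ−1)) = 5353 kPa; V₃ = V₂·(T₂/T₃)^(1/(γ−1)) = 1.141e-08 m³.

V₃ ≈ 1.14e-08 m³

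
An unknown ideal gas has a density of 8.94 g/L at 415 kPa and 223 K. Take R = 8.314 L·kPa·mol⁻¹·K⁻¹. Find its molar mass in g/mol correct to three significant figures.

M ≈ 39.9 g/mol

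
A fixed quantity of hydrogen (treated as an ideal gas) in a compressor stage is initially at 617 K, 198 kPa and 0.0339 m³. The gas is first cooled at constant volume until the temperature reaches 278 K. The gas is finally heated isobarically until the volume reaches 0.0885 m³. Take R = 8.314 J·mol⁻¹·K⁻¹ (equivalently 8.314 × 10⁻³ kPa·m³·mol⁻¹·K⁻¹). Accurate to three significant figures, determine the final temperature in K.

Isochoric, so P/T is constant: V₂ = V₁; P₂ = P₁·(T₂/T₁) = 89.21 kPa.
P constant ⇒ V ∝ T: P₃ = P₂; T₃ = T₂·(V₃/V₂) = 725.8 K.

T₃ ≈ 726 K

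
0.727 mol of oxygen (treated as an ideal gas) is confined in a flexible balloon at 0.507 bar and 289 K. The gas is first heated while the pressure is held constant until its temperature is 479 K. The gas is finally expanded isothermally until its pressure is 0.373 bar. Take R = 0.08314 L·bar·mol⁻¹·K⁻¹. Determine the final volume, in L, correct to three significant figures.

V₃ ≈ 77.6 L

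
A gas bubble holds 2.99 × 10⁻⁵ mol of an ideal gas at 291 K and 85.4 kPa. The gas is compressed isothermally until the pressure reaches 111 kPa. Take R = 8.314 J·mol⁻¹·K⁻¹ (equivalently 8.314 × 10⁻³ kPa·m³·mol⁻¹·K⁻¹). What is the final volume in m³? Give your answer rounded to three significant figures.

V₂ ≈ 6.52e-07 m³

From PV = nRT: V₁ = nRT₁/P₁ = 8.471e-07 m³.
T constant ⇒ Boyle's law P V = const: T₂ = T₁; V₂ = V₁·(P₁/P₂) = 6.517e-07 m³.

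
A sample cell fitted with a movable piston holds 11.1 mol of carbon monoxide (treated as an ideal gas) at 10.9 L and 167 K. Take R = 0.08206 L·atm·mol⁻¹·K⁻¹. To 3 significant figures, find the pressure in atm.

P ≈ 14.0 atm

PV = nRT ⇒ P = nRT/V = (11.1 × 0.08206 × 167) / 10.9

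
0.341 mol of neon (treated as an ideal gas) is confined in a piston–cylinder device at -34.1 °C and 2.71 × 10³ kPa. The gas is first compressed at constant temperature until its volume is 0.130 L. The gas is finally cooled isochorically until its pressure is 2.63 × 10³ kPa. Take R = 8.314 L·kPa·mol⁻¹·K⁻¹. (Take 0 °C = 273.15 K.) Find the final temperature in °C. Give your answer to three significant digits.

Convert: T₁ = 239.0 K.
From PV = nRT: V₁ = nRT₁/P₁ = 0.2501 L.
T constant ⇒ Boyle's law P V = const: T₂ = T₁; P₂ = P₁·(V₁/V₂) = 5213 kPa.
Isochoric, so P/T is constant: V₃ = V₂; T₃ = T₂·(P₃/P₂) = 120.6 K.

T₃ ≈ -153 °C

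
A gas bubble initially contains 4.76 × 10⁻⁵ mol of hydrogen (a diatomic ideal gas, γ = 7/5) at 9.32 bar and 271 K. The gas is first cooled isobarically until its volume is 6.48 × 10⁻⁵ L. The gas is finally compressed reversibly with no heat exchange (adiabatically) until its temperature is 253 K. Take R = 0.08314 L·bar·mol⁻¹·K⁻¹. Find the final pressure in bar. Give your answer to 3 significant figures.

P₃ ≈ 54.7 bar

From PV = nRT: V₁ = nRT₁/P₁ = 0.0001151 L.
Isobaric, so V/T is constant: P₂ = P₁; T₂ = T₁·(V₂/V₁) = 152.6 K.
Reversible adiabatic, γ = 7/5: P₃ = P₂·(T₃/T₂)^(γ/(γ−1)) = 54.68 bar; V₃ = V₂·(T₂/T₃)^(1/(γ−1)) = 1.831e-05 L.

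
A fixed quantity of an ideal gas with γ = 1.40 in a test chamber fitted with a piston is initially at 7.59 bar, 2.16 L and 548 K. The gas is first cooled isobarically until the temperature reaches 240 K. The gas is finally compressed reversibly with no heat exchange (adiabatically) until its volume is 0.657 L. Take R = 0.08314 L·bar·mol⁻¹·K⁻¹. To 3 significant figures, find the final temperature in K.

Isobaric, so V/T is constant: P₂ = P₁; V₂ = V₁·(T₂/T₁) = 0.9460 L.
Adiabatic (γ = 1.40), T V^(γ−1) and P V^γ constant: T₃ = T₂·(V₂/V₃)^(γ−1) = 277.7 K; P₃ = P₂·(V₂/V₃)^γ = 12.64 bar.

T₃ ≈ 278 K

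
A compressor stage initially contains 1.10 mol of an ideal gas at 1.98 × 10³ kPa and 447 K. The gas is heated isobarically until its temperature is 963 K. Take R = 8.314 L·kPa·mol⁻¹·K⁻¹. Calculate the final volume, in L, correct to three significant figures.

From PV = nRT: V₁ = nRT₁/P₁ = 2.065 L.
Isobaric, so V/T is constant: P₂ = P₁; V₂ = V₁·(T₂/T₁) = 4.448 L.

V₂ ≈ 4.45 L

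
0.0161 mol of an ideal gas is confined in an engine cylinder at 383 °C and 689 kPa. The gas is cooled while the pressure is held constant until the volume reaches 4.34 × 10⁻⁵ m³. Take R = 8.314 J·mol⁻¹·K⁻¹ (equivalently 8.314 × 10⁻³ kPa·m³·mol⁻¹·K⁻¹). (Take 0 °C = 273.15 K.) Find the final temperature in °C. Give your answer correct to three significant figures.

T₂ ≈ -49.8 °C

Convert: T₁ = 656.1 K.
From PV = nRT: V₁ = nRT₁/P₁ = 0.0001275 m³.
P constant ⇒ V ∝ T: P₂ = P₁; T₂ = T₁·(V₂/V₁) = 223.4 K.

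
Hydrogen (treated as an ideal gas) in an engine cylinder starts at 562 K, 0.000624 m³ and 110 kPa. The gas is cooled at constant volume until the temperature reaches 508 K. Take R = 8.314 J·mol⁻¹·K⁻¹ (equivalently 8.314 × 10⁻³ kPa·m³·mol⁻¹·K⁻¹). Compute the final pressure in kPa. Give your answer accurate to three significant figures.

V constant ⇒ P ∝ T: V₂ = V₁; P₂ = P₁·(T₂/T₁) = 99.43 kPa.

P₂ ≈ 99.4 kPa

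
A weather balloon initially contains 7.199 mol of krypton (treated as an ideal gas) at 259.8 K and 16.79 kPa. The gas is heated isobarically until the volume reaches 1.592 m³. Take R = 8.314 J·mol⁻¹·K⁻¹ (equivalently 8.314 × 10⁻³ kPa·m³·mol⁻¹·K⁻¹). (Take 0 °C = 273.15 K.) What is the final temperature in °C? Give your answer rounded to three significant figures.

From PV = nRT: V₁ = nRT₁/P₁ = 0.9261 m³.
P constant ⇒ V ∝ T: P₂ = P₁; T₂ = T₁·(V₂/V₁) = 446.6 K.

T₂ ≈ 173 °C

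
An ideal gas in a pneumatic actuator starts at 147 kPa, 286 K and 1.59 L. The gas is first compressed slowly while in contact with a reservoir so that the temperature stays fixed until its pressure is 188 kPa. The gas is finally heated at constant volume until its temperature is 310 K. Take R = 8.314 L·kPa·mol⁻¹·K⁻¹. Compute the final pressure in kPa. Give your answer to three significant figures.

Isothermal, so P V is constant: T₂ = T₁; V₂ = V₁·(P₁/P₂) = 1.243 L.
V constant ⇒ P ∝ T: V₃ = V₂; P₃ = P₂·(T₃/T₂) = 203.8 kPa.

P₃ ≈ 204 kPa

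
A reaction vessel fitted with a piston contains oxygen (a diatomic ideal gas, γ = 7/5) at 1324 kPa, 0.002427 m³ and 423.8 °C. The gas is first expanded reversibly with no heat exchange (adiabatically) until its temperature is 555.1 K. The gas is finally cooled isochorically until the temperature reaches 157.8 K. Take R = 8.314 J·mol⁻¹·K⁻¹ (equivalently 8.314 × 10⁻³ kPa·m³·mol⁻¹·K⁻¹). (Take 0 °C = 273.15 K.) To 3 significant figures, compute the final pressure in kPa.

P₃ ≈ 170 kPa

Convert: T₁ = 697.0 K.
Adiabatic (γ = 7/5), T V^(γ−1) and P V^γ constant: P₂ = P₁·(T₂/T₁)^(γ/(γ−1)) = 597.0 kPa; V₂ = V₁·(T₁/T₂)^(1/(γ−1)) = 0.004287 m³.
Isochoric, so P/T is constant: V₃ = V₂; P₃ = P₂·(T₃/T₂) = 169.7 kPa.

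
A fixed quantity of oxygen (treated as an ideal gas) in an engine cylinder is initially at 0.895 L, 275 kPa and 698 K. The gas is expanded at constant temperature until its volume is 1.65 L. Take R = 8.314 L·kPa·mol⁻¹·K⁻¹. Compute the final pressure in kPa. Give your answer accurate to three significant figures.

T constant ⇒ Boyle's law P V = const: T₂ = T₁; P₂ = P₁·(V₁/V₂) = 149.2 kPa.

P₂ ≈ 149 kPa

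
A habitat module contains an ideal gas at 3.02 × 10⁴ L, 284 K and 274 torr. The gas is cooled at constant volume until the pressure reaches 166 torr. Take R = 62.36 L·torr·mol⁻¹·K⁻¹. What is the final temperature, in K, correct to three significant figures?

T₂ ≈ 172 K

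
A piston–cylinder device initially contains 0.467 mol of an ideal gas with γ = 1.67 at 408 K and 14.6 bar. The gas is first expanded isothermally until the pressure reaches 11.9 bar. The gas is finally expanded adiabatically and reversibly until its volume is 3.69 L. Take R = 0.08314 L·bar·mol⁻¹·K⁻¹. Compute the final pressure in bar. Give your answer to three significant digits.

From PV = nRT: V₁ = nRT₁/P₁ = 1.085 L.
Isothermal, so P V is constant: T₂ = T₁; V₂ = V₁·(P₁/P₂) = 1.331 L.
Reversible adiabatic, γ = 1.67: T₃ = T₂·(V₂/V₃)^(γ−1) = 206.1 K; P₃ = P₂·(V₂/V₃)^γ = 2.168 bar.

P₃ ≈ 2.17 bar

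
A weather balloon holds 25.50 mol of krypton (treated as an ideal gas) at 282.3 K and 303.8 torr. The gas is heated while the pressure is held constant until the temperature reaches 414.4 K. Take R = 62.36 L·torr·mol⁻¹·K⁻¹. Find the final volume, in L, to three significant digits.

V₂ ≈ 2.17e+03 L

From PV = nRT: V₁ = nRT₁/P₁ = 1478 L.
Isobaric, so V/T is constant: P₂ = P₁; V₂ = V₁·(T₂/T₁) = 2169 L.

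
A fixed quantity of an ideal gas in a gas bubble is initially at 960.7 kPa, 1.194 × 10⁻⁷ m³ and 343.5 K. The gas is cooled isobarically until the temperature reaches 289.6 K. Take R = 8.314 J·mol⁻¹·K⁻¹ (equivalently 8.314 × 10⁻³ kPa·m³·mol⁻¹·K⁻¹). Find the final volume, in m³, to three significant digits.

V₂ ≈ 1.01e-07 m³

P constant ⇒ V ∝ T: P₂ = P₁; V₂ = V₁·(T₂/T₁) = 1.007e-07 m³.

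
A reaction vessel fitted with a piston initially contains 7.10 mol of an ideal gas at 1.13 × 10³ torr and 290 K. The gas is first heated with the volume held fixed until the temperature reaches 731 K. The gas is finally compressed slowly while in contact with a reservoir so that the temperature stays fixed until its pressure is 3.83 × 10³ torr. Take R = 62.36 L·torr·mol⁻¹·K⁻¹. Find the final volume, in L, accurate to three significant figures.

From PV = nRT: V₁ = nRT₁/P₁ = 113.6 L.
Isochoric, so P/T is constant: V₂ = V₁; P₂ = P₁·(T₂/T₁) = 2848 torr.
Isothermal, so P V is constant: T₃ = T₂; V₃ = V₂·(P₂/P₃) = 84.51 L.

V₃ ≈ 84.5 L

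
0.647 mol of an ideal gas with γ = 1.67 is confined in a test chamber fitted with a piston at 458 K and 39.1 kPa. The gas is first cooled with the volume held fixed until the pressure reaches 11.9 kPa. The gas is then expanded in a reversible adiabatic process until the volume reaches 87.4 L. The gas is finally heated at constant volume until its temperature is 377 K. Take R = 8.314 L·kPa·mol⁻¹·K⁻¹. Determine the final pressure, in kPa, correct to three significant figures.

From PV = nRT: V₁ = nRT₁/P₁ = 63.01 L.
V constant ⇒ P ∝ T: V₂ = V₁; T₂ = T₁·(P₂/P₁) = 139.4 K.
Adiabatic (γ = 1.67), T V^(γ−1) and P V^γ constant: T₃ = T₂·(V₂/V₃)^(γ−1) = 111.9 K; P₃ = P₂·(V₂/V₃)^γ = 6.890 kPa.
V constant ⇒ P ∝ T: V₄ = V₃; P₄ = P₃·(T₄/T₃) = 23.20 kPa.

P₄ ≈ 23.2 kPa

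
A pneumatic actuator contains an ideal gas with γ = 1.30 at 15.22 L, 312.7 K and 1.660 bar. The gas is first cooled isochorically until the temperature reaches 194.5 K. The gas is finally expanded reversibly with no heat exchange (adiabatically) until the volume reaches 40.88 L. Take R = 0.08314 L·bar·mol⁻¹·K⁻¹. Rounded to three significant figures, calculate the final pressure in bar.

V constant ⇒ P ∝ T: V₂ = V₁; P₂ = P₁·(T₂/T₁) = 1.033 bar.
Reversible adiabatic, γ = 1.30: T₃ = T₂·(V₂/V₃)^(γ−1) = 144.6 K; P₃ = P₂·(V₂/V₃)^γ = 0.2858 bar.

P₃ ≈ 0.286 bar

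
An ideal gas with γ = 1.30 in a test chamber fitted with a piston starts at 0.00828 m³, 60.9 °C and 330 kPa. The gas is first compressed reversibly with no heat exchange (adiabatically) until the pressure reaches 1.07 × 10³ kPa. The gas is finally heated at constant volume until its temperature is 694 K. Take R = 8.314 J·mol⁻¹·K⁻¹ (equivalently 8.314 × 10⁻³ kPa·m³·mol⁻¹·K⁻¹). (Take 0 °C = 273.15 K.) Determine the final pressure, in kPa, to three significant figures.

P₃ ≈ 1.69e+03 kPa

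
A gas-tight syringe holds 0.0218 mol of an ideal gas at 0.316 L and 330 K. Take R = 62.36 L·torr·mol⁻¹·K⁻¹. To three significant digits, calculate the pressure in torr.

P ≈ 1.42e+03 torr

PV = nRT ⇒ P = nRT/V = (0.0218 × 62.36 × 330) / 0.316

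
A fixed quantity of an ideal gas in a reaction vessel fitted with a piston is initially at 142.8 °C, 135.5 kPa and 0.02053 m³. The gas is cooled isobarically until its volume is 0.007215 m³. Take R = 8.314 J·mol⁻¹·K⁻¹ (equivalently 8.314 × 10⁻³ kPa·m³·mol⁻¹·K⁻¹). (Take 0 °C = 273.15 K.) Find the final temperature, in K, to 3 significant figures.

Convert: T₁ = 415.9 K.
Isobaric, so V/T is constant: P₂ = P₁; T₂ = T₁·(V₂/V₁) = 146.2 K.

T₂ ≈ 146 K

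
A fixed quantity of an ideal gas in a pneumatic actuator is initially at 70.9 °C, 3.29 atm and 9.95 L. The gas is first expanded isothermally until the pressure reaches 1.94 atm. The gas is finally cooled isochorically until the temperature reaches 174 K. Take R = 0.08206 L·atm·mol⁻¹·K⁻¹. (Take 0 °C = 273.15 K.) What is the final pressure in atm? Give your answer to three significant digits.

P₃ ≈ 0.981 atm

Convert: T₁ = 344.0 K.
Isothermal, so P V is constant: T₂ = T₁; V₂ = V₁·(P₁/P₂) = 16.87 L.
Isochoric, so P/T is constant: V₃ = V₂; P₃ = P₂·(T₃/T₂) = 0.9811 atm.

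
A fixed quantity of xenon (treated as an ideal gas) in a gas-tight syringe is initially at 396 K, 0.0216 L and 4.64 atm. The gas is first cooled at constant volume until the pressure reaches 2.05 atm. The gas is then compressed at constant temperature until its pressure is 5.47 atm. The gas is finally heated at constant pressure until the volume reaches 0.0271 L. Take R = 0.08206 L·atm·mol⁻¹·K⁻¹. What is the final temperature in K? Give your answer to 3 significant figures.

Isochoric, so P/T is constant: V₂ = V₁; T₂ = T₁·(P₂/P₁) = 175.0 K.
Isothermal, so P V is constant: T₃ = T₂; V₃ = V₂·(P₂/P₃) = 0.008095 L.
P constant ⇒ V ∝ T: P₄ = P₃; T₄ = T₃·(V₄/V₃) = 585.7 K.

T₄ ≈ 586 K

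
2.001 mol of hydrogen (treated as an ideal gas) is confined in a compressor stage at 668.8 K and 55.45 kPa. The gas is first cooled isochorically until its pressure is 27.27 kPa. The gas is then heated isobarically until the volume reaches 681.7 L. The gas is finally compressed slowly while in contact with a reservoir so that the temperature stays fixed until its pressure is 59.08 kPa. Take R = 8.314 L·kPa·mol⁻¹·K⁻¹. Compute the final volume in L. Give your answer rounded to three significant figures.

V₄ ≈ 315 L

From PV = nRT: V₁ = nRT₁/P₁ = 200.7 L.
V constant ⇒ P ∝ T: V₂ = V₁; T₂ = T₁·(P₂/P₁) = 328.9 K.
Isobaric, so V/T is constant: P₃ = P₂; T₃ = T₂·(V₃/V₂) = 1117 K.
T constant ⇒ Boyle's law P V = const: T₄ = T₃; V₄ = V₃·(P₃/P₄) = 314.7 L.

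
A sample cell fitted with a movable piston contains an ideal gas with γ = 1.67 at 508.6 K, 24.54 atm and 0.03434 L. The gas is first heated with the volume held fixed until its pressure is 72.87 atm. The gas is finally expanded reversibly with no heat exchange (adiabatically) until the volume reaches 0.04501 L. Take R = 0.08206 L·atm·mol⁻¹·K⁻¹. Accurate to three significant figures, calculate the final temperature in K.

T₃ ≈ 1.26e+03 K

Isochoric, so P/T is constant: V₂ = V₁; T₂ = T₁·(P₂/P₁) = 1510 K.
Adiabatic (γ = 1.67), T V^(γ−1) and P V^γ constant: T₃ = T₂·(V₂/V₃)^(γ−1) = 1260 K; P₃ = P₂·(V₂/V₃)^γ = 46.38 atm.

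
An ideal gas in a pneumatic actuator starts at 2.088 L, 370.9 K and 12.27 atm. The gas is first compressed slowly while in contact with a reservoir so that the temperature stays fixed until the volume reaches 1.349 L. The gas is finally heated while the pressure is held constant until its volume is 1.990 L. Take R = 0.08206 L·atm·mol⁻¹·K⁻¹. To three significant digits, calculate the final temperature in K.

T constant ⇒ Boyle's law P V = const: T₂ = T₁; P₂ = P₁·(V₁/V₂) = 18.99 atm.
Isobaric, so V/T is constant: P₃ = P₂; T₃ = T₂·(V₃/V₂) = 547.1 K.

T₃ ≈ 547 K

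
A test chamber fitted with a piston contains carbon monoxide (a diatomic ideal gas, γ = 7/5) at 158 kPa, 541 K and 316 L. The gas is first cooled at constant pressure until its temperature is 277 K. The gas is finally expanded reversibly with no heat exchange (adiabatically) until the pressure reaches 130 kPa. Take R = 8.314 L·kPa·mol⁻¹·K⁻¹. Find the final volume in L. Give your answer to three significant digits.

V₃ ≈ 186 L

P constant ⇒ V ∝ T: P₂ = P₁; V₂ = V₁·(T₂/T₁) = 161.8 L.
Adiabatic (γ = 7/5), T V^(γ−1) and P V^γ constant: T₃ = T₂·(P₃/P₂)^((γ−1)/γ) = 262.0 K; V₃ = V₂·(P₂/P₃)^(1/γ) = 186.0 L.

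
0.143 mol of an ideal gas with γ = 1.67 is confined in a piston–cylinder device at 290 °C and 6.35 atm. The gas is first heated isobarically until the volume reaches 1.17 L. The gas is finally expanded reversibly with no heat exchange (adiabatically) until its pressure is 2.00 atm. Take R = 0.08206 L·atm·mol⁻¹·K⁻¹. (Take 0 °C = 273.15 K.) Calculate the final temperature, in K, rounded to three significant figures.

Convert: T₁ = 563.1 K.
From PV = nRT: V₁ = nRT₁/P₁ = 1.041 L.
P constant ⇒ V ∝ T: P₂ = P₁; T₂ = T₁·(V₂/V₁) = 633.1 K.
Adiabatic (γ = 1.67), T V^(γ−1) and P V^γ constant: T₃ = T₂·(P₃/P₂)^((γ−1)/γ) = 398.3 K; V₃ = V₂·(P₂/P₃)^(1/γ) = 2.337 L.

T₃ ≈ 398 K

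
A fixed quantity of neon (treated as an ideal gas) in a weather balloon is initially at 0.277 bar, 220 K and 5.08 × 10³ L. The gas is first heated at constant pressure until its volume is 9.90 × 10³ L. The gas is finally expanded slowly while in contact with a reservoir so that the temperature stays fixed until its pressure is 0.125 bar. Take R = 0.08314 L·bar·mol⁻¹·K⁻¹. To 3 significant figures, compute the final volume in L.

V₃ ≈ 2.19e+04 L

P constant ⇒ V ∝ T: P₂ = P₁; T₂ = T₁·(V₂/V₁) = 428.7 K.
T constant ⇒ Boyle's law P V = const: T₃ = T₂; V₃ = V₂·(P₂/P₃) = 2.194e+04 L.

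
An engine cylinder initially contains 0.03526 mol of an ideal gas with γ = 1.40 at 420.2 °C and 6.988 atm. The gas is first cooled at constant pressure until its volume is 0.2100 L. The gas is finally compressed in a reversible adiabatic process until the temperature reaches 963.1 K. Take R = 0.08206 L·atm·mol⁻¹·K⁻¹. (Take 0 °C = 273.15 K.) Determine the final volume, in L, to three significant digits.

V₃ ≈ 0.0423 L

Convert: T₁ = 693.3 K.
From PV = nRT: V₁ = nRT₁/P₁ = 0.2871 L.
P constant ⇒ V ∝ T: P₂ = P₁; T₂ = T₁·(V₂/V₁) = 507.2 K.
Adiabatic (γ = 1.40), T V^(γ−1) and P V^γ constant: P₃ = P₂·(T₃/T₂)^(γ/(γ−1)) = 65.94 atm; V₃ = V₂·(T₂/T₃)^(1/(γ−1)) = 0.04226 L.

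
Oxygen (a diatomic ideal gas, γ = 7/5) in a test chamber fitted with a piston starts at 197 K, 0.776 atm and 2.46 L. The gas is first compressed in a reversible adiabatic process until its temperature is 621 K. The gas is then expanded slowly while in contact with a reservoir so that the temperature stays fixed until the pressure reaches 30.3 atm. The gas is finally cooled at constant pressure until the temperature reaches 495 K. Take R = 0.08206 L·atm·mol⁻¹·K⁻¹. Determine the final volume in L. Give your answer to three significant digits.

Adiabatic (γ = 7/5), T V^(γ−1) and P V^γ constant: P₂ = P₁·(T₂/T₁)^(γ/(γ−1)) = 43.16 atm; V₂ = V₁·(T₁/T₂)^(1/(γ−1)) = 0.1394 L.
Isothermal, so P V is constant: T₃ = T₂; V₃ = V₂·(P₂/P₃) = 0.1986 L.
Isobaric, so V/T is constant: P₄ = P₃; V₄ = V₃·(T₄/T₃) = 0.1583 L.

V₄ ≈ 0.158 L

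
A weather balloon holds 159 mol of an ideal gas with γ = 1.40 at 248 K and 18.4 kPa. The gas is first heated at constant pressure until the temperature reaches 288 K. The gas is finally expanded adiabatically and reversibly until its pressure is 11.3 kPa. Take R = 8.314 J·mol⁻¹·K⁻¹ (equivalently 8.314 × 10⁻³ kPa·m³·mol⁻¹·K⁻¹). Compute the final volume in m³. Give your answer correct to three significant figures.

From PV = nRT: V₁ = nRT₁/P₁ = 17.82 m³.
Isobaric, so V/T is constant: P₂ = P₁; V₂ = V₁·(T₂/T₁) = 20.69 m³.
Adiabatic (γ = 1.40), T V^(γ−1) and P V^γ constant: T₃ = T₂·(P₃/P₂)^((γ−1)/γ) = 250.6 K; V₃ = V₂·(P₂/P₃)^(1/γ) = 29.31 m³.

V₃ ≈ 29.3 m³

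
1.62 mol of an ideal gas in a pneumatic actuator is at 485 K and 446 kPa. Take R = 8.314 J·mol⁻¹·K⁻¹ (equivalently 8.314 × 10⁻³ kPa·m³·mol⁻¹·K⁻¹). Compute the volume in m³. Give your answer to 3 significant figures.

V ≈ 0.0146 m³

PV = nRT ⇒ V = nRT/P = (1.62 × 8.314 × 10⁻³ × 485) / 446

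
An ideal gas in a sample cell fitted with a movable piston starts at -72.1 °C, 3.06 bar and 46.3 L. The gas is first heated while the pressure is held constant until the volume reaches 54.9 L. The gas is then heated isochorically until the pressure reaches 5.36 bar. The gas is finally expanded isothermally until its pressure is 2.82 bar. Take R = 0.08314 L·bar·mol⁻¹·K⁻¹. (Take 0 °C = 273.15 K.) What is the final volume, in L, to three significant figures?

Convert: T₁ = 201.0 K.
P constant ⇒ V ∝ T: P₂ = P₁; T₂ = T₁·(V₂/V₁) = 238.4 K.
V constant ⇒ P ∝ T: V₃ = V₂; T₃ = T₂·(P₃/P₂) = 417.6 K.
Isothermal, so P V is constant: T₄ = T₃; V₄ = V₃·(P₃/P₄) = 104.3 L.

V₄ ≈ 104 L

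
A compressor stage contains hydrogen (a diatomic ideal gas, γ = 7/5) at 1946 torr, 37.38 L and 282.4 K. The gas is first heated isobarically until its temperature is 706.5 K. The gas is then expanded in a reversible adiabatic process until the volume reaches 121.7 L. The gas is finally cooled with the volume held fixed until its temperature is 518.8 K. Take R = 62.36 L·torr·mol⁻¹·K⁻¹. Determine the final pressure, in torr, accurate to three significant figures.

P₄ ≈ 1.10e+03 torr

P constant ⇒ V ∝ T: P₂ = P₁; V₂ = V₁·(T₂/T₁) = 93.52 L.
Reversible adiabatic, γ = 7/5: T₃ = T₂·(V₂/V₃)^(γ−1) = 635.8 K; P₃ = P₂·(V₂/V₃)^γ = 1346 torr.
Isochoric, so P/T is constant: V₄ = V₃; P₄ = P₃·(T₄/T₃) = 1098 torr.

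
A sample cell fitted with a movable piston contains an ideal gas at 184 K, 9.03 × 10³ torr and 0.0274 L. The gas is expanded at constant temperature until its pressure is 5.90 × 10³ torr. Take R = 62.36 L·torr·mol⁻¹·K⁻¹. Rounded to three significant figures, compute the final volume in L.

V₂ ≈ 0.0419 L

T constant ⇒ Boyle's law P V = const: T₂ = T₁; V₂ = V₁·(P₁/P₂) = 0.04194 L.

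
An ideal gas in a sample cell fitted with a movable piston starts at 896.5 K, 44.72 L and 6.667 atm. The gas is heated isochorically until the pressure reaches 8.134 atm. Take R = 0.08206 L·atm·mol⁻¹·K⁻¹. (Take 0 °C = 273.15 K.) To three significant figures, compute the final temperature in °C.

T₂ ≈ 821 °C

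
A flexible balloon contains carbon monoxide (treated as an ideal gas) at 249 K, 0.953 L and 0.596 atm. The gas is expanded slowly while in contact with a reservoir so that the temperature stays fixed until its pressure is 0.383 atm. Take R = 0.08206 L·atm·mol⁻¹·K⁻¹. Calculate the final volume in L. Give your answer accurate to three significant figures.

V₂ ≈ 1.48 L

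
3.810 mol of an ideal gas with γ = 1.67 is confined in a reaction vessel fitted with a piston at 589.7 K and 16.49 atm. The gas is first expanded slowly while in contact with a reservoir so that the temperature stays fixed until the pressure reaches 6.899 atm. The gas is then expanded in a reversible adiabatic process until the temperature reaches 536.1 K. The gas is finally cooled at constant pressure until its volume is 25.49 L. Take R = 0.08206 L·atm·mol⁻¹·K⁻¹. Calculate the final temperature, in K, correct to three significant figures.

T₄ ≈ 444 K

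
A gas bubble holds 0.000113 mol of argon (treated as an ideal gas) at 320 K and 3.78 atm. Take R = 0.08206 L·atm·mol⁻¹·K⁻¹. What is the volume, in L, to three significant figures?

PV = nRT ⇒ V = nRT/P = (0.000113 × 0.08206 × 320) / 3.78

V ≈ 0.000785 L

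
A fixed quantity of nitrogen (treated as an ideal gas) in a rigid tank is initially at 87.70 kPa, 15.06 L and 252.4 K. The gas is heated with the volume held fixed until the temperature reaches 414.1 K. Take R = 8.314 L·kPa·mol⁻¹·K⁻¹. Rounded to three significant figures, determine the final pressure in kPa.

P₂ ≈ 144 kPa

V constant ⇒ P ∝ T: V₂ = V₁; P₂ = P₁·(T₂/T₁) = 143.9 kPa.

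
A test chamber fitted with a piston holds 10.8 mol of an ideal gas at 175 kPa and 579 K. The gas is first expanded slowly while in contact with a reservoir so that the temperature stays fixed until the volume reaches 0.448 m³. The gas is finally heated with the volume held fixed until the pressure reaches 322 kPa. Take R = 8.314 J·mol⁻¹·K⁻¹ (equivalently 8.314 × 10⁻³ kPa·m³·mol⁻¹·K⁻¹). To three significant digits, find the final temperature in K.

From PV = nRT: V₁ = nRT₁/P₁ = 0.2971 m³.
Isothermal, so P V is constant: T₂ = T₁; P₂ = P₁·(V₁/V₂) = 116.0 kPa.
Isochoric, so P/T is constant: V₃ = V₂; T₃ = T₂·(P₃/P₂) = 1607 K.

T₃ ≈ 1.61e+03 K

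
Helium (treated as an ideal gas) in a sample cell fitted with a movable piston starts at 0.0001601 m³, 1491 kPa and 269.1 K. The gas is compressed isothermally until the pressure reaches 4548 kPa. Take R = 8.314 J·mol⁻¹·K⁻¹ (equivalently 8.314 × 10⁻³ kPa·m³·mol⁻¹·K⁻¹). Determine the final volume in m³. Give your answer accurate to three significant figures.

V₂ ≈ 5.25e-05 m³

Isothermal, so P V is constant: T₂ = T₁; V₂ = V₁·(P₁/P₂) = 5.249e-05 m³.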